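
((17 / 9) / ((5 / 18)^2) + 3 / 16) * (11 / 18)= 36179 / 2400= 15.07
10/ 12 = 0.83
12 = 12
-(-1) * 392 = 392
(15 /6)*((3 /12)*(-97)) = -485 /8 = -60.62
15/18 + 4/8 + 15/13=97/39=2.49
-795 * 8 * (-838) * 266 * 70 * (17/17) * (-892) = -88520868307200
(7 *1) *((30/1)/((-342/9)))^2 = 1575/361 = 4.36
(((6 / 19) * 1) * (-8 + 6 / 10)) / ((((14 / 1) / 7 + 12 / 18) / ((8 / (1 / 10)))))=-1332 / 19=-70.11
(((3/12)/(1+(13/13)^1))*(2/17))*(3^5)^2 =59049/68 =868.37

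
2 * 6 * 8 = 96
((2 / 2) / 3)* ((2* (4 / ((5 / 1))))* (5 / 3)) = 0.89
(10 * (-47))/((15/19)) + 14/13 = -23176/39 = -594.26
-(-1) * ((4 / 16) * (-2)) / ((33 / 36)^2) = -72 / 121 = -0.60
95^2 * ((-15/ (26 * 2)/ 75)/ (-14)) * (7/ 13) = 1805/ 1352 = 1.34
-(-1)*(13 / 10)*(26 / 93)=169 / 465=0.36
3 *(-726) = -2178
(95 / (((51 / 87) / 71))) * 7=1369235 / 17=80543.24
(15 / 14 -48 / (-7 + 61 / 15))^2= 7209225 / 23716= 303.98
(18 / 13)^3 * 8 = 46656 / 2197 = 21.24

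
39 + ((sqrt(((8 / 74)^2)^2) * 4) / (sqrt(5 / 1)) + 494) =64 * sqrt(5) / 6845 + 533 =533.02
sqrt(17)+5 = 9.12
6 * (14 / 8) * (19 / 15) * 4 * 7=1862 / 5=372.40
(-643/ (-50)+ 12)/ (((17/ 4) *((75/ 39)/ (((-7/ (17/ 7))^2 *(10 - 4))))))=465573108/ 3070625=151.62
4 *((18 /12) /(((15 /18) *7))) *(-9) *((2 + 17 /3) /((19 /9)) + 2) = -34668 /665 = -52.13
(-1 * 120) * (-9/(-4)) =-270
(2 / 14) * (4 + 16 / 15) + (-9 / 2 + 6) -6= -793 / 210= -3.78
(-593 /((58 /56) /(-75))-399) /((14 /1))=176247 /58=3038.74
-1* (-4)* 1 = 4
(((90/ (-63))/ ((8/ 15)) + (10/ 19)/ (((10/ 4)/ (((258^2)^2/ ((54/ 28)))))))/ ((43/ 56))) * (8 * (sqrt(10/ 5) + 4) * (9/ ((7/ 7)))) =37053019733616 * sqrt(2)/ 817 + 148212078934464/ 817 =245548301063.18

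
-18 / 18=-1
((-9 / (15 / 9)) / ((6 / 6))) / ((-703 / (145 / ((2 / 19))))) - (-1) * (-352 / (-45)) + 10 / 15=63503 / 3330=19.07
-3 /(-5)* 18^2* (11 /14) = 5346 /35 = 152.74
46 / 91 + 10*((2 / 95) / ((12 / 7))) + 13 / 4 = 80467 / 20748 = 3.88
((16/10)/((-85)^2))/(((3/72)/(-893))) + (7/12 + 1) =-1371097/433500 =-3.16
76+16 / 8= 78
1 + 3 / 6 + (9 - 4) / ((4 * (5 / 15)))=21 / 4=5.25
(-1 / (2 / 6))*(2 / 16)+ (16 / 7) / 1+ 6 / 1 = 443 / 56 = 7.91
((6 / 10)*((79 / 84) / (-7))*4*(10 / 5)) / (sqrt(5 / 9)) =-474*sqrt(5) / 1225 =-0.87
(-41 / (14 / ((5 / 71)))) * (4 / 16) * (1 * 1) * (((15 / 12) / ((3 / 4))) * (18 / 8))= -3075 / 15904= -0.19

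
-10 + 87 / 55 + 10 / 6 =-1114 / 165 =-6.75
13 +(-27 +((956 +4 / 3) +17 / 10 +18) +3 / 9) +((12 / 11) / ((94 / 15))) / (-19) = 283891823 / 294690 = 963.36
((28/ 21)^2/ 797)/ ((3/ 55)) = 880/ 21519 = 0.04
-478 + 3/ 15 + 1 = -2384/ 5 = -476.80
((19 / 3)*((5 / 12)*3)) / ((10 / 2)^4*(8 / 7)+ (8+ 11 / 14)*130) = 133 / 31188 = 0.00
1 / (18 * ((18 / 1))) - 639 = -207035 / 324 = -639.00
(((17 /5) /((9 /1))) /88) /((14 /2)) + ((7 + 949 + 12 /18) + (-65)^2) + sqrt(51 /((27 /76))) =2 * sqrt(323) /3 + 143635817 /27720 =5193.65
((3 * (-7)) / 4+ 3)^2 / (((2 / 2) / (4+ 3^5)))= 20007 / 16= 1250.44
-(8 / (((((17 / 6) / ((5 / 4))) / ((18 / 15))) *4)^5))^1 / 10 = -59049 / 1817416960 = -0.00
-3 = -3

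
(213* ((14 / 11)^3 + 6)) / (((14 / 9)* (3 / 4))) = 13712940 / 9317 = 1471.82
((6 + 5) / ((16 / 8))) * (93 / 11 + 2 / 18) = 424 / 9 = 47.11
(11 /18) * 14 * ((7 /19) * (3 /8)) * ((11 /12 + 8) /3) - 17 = -221399 /16416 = -13.49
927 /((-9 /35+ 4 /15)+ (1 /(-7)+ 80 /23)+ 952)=0.97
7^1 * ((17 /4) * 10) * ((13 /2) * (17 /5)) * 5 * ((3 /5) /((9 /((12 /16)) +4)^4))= 78897 /262144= 0.30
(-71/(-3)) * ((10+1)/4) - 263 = -2375/12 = -197.92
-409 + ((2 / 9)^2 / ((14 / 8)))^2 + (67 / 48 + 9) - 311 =-3650074847 / 5143824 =-709.60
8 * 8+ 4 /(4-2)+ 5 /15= 199 /3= 66.33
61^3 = 226981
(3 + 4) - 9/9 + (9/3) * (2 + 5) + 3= 30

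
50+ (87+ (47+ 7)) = 191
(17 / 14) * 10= 85 / 7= 12.14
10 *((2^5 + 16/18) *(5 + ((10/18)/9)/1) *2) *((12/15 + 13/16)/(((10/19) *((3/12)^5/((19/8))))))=6028388096/243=24808181.47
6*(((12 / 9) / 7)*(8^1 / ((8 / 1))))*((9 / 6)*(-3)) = -5.14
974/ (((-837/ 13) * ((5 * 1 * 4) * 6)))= -0.13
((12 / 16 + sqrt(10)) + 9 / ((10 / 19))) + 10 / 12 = sqrt(10) + 1121 / 60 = 21.85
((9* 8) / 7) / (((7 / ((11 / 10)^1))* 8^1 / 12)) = 2.42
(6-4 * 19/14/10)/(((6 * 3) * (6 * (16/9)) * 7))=191/47040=0.00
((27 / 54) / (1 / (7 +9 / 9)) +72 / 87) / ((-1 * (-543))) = 140 / 15747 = 0.01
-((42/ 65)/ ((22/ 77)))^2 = -21609/ 4225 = -5.11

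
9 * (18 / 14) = 11.57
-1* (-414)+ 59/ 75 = 31109/ 75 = 414.79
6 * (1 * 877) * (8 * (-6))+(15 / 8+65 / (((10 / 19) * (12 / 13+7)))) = -208108235 / 824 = -252558.54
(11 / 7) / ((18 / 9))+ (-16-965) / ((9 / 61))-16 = -93299 / 14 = -6664.21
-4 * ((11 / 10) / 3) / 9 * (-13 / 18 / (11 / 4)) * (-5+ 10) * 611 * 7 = 222404 / 243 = 915.24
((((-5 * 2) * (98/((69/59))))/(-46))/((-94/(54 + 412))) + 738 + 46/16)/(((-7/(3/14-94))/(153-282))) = -21917426878217/19492592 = -1124397.76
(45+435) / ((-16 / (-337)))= 10110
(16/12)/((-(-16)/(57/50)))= 19/200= 0.10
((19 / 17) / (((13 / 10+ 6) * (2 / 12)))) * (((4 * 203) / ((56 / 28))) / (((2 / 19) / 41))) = 180276180 / 1241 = 145266.87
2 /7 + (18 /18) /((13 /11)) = 103 /91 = 1.13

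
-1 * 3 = -3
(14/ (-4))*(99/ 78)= -231/ 52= -4.44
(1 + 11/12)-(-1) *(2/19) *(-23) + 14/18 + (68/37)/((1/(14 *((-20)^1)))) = -13016441/25308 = -514.32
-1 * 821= -821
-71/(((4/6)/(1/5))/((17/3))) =-1207/10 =-120.70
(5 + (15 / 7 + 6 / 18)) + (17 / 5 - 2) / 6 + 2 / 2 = 1829 / 210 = 8.71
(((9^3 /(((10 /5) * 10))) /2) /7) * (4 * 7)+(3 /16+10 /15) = 17701 /240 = 73.75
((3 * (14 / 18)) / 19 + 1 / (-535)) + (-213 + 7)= -6278282 / 30495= -205.88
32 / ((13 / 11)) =352 / 13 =27.08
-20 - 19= -39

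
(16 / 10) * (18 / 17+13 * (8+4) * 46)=195216 / 17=11483.29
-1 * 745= -745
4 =4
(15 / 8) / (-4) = -15 / 32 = -0.47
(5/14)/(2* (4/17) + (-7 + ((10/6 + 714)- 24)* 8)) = 0.00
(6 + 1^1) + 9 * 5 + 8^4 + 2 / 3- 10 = 12416 / 3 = 4138.67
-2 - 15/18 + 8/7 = -71/42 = -1.69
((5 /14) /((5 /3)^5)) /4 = 243 /35000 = 0.01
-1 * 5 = -5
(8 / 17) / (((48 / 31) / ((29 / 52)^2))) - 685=-188902409 / 275808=-684.91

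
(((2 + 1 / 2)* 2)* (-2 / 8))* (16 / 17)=-20 / 17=-1.18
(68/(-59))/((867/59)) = -4/51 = -0.08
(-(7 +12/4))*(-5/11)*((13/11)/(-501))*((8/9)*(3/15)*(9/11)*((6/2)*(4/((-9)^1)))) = 4160/2000493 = 0.00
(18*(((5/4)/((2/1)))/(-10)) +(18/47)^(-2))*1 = 3689/648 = 5.69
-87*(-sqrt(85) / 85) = 9.44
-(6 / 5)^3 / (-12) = 18 / 125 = 0.14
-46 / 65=-0.71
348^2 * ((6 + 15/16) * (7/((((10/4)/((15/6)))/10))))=58811130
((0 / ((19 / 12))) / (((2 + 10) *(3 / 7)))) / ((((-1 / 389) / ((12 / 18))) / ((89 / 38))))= 0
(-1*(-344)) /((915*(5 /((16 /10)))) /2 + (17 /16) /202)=1111808 /4620767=0.24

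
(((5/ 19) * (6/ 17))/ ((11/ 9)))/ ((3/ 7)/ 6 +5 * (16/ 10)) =3780/ 401489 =0.01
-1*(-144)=144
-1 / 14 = -0.07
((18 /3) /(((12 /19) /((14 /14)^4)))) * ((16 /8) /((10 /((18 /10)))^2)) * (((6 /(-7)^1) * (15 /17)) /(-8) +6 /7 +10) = 8022807 /1190000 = 6.74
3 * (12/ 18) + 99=101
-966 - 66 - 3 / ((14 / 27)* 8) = -1032.72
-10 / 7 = -1.43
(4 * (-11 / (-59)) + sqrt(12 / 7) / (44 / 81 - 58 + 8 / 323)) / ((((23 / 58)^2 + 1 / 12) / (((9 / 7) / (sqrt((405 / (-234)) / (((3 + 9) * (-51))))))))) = -1188166482 * sqrt(46410) / 111729133355 + 1998216 * sqrt(2210) / 1253455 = 72.65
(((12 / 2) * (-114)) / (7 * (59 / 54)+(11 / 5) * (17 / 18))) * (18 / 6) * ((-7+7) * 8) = 0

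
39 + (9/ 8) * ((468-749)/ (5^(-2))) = -62913/ 8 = -7864.12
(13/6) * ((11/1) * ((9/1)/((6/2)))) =143/2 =71.50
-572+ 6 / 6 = -571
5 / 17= 0.29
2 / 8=1 / 4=0.25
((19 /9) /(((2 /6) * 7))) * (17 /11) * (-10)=-13.98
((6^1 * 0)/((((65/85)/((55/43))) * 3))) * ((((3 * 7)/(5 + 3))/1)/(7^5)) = 0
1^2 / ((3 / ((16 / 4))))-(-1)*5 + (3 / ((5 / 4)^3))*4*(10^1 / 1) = 5083 / 75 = 67.77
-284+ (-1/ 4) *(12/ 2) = -571/ 2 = -285.50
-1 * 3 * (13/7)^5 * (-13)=14480427/16807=861.57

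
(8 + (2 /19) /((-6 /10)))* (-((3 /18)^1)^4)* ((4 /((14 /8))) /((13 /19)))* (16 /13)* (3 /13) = -7136 /1245699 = -0.01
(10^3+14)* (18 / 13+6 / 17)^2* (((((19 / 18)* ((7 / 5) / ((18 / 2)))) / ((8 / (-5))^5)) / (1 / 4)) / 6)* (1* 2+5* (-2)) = 665000 / 2601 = 255.67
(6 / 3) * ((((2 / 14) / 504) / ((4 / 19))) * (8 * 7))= 19 / 126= 0.15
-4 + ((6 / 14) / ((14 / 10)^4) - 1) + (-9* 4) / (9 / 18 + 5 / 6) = -535949 / 16807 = -31.89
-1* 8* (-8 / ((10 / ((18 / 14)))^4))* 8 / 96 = 2187 / 1500625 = 0.00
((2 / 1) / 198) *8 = 8 / 99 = 0.08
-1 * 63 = -63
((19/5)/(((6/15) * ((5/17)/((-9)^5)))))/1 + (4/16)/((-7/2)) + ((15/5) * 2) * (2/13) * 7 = -867810721/455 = -1907276.31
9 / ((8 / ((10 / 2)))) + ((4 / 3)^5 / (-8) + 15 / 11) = 6.46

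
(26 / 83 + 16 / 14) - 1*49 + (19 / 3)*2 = -60791 / 1743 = -34.88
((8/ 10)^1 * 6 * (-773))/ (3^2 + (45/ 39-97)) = 42.72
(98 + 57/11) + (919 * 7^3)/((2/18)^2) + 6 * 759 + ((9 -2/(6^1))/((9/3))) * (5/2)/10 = 5056372511/198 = 25537234.90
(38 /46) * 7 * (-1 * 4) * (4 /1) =-2128 /23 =-92.52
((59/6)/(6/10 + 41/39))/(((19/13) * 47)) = 49855/575092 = 0.09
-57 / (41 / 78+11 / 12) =-988 / 25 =-39.52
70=70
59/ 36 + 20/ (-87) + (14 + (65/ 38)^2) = 1727533/ 94221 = 18.33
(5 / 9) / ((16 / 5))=25 / 144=0.17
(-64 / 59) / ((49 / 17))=-1088 / 2891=-0.38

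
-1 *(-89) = 89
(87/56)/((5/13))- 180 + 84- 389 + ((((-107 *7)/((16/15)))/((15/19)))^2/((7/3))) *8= 3037281739/1120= 2711858.70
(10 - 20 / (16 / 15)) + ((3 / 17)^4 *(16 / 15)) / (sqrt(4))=-14615311 / 1670420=-8.75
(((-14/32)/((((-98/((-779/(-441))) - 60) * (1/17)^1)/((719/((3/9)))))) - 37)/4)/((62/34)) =831305219/59492224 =13.97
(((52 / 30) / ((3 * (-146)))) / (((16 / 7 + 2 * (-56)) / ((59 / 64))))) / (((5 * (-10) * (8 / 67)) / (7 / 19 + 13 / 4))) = -3956953 / 196340613120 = -0.00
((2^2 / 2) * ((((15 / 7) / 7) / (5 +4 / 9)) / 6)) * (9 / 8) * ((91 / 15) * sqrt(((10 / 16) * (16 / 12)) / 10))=117 * sqrt(3) / 5488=0.04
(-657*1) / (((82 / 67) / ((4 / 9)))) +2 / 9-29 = -98657 / 369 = -267.36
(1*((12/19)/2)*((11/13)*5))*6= 1980/247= 8.02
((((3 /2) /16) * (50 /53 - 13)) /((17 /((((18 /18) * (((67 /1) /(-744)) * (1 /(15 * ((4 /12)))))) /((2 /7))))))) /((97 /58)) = 8691039 /3467912960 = 0.00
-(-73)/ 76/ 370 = 73/ 28120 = 0.00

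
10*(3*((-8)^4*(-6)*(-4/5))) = 589824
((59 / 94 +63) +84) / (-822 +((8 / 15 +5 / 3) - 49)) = -69385 / 408336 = -0.17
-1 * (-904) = 904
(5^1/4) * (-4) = -5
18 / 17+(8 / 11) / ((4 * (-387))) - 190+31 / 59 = -804494123 / 4269771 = -188.42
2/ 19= 0.11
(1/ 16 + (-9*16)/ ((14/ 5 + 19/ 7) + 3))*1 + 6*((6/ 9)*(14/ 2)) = 26581/ 2384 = 11.15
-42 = -42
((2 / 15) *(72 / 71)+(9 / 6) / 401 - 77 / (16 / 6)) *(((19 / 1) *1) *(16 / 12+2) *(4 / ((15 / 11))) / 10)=-2279894683 / 4270650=-533.85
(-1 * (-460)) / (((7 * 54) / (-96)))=-7360 / 63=-116.83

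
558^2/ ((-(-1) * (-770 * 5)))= -155682/ 1925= -80.87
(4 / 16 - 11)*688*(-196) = 1449616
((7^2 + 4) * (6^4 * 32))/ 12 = 183168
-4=-4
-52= -52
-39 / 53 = -0.74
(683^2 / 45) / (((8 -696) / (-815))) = 76037707 / 6192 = 12279.99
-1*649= -649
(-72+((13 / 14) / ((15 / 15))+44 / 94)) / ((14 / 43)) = -1997651 / 9212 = -216.85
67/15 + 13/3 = 8.80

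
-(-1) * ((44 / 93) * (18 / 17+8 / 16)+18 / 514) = 313891 / 406317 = 0.77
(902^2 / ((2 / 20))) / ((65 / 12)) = 1502038.15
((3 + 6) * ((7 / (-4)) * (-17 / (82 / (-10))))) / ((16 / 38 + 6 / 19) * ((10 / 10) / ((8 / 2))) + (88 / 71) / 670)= -2420004825 / 13789694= -175.49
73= 73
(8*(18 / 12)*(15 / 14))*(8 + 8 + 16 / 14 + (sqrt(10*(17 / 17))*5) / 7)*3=1350*sqrt(10) / 49 + 32400 / 49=748.35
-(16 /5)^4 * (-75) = 196608 /25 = 7864.32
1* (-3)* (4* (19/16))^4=-390963/256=-1527.20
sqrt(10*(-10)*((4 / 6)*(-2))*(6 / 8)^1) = 10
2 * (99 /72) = 11 /4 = 2.75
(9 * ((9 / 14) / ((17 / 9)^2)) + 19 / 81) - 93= -29870203 / 327726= -91.14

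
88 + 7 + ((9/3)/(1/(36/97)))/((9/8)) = 95.99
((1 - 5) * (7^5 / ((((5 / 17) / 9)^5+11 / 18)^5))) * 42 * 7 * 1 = -2620192930666547558004283434024570454705060556878274011355749632 / 11298916039430731604510942757878303240736043618362048757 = -231897725.54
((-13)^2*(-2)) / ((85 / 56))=-18928 / 85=-222.68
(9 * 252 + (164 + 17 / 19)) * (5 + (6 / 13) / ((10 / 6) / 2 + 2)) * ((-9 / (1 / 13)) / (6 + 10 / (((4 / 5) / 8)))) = -13864.26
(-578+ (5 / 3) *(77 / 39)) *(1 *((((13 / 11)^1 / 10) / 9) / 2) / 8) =-67241 / 142560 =-0.47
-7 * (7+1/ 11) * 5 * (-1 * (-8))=-21840/ 11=-1985.45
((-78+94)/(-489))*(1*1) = -16/489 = -0.03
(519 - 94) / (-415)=-85 / 83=-1.02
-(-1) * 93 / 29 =93 / 29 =3.21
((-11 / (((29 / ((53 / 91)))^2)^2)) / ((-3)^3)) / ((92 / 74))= 3211425767 / 60239194602872922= 0.00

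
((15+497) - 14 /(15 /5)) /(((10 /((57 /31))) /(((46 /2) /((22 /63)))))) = 20951091 /3410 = 6144.01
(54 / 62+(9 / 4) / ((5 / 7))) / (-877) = -2493 / 543740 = -0.00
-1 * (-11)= 11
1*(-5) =-5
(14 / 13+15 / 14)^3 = 59776471 / 6028568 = 9.92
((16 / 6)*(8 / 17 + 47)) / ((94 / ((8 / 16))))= 0.67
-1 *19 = -19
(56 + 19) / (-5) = -15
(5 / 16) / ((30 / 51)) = 17 / 32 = 0.53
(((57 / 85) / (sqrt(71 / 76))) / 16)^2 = 61731 / 32830400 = 0.00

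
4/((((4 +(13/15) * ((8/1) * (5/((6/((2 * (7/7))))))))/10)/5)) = 90/7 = 12.86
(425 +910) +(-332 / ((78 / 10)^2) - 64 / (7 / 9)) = 13279549 / 10647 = 1247.26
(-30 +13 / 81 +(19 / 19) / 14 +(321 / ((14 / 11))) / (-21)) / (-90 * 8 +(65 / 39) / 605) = 20063978 / 345777957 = 0.06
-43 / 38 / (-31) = 43 / 1178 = 0.04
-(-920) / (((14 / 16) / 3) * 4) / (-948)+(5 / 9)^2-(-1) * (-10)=-471365 / 44793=-10.52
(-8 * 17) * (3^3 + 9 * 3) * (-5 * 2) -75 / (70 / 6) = 514035 / 7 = 73433.57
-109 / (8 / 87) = -9483 / 8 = -1185.38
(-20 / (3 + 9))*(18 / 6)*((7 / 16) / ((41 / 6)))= -105 / 328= -0.32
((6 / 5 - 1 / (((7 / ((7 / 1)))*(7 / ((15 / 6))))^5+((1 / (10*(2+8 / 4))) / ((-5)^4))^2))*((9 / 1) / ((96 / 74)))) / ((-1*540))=-11881880300111 / 774466560007200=-0.02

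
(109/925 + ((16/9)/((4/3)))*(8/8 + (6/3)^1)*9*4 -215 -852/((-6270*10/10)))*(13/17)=-177801312/3286525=-54.10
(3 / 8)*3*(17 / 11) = 153 / 88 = 1.74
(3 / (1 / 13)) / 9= 13 / 3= 4.33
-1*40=-40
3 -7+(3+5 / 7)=-2 / 7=-0.29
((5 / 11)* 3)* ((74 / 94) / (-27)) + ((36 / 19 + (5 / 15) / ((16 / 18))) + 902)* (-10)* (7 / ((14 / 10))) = -15988768985 / 353628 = -45213.53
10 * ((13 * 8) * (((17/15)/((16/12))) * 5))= 4420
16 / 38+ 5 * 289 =27463 / 19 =1445.42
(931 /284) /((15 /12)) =931 /355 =2.62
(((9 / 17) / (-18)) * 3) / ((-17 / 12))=18 / 289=0.06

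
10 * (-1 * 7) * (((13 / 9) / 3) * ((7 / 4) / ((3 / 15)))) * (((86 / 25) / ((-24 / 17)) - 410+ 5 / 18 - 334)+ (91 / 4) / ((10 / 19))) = 805983997 / 3888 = 207300.41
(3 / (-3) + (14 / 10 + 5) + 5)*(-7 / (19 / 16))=-5824 / 95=-61.31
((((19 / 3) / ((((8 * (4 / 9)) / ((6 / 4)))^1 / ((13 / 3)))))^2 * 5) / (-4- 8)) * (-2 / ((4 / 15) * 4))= 13727025 / 131072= 104.73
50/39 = 1.28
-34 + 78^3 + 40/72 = 474518.56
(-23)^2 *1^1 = 529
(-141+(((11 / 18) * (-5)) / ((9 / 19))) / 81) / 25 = -1851247 / 328050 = -5.64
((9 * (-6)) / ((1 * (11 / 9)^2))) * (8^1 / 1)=-34992 / 121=-289.19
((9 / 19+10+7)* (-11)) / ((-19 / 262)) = 956824 / 361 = 2650.48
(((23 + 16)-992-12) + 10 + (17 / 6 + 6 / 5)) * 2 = -28529 / 15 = -1901.93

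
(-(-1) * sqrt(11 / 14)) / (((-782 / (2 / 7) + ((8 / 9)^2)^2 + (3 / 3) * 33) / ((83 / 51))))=-181521 * sqrt(154) / 4221369824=-0.00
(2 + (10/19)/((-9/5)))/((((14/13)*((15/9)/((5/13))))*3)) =0.12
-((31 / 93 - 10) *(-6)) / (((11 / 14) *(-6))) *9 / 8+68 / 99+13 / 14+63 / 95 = 385901 / 23940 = 16.12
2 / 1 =2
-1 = -1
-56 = -56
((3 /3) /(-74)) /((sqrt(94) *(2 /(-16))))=2 *sqrt(94) /1739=0.01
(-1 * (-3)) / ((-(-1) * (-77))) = -3 / 77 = -0.04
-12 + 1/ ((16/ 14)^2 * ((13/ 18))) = -4551/ 416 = -10.94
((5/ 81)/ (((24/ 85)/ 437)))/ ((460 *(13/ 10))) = 8075/ 50544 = 0.16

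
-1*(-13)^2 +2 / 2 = -168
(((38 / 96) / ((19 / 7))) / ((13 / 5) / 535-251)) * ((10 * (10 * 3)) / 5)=-13375 / 383664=-0.03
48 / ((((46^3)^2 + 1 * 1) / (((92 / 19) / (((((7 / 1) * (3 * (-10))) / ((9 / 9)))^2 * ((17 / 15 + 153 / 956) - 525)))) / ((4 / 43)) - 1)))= -1678027680256 / 331210346103021239855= -0.00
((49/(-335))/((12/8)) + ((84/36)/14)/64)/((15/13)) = -0.08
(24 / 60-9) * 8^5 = -1409024 / 5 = -281804.80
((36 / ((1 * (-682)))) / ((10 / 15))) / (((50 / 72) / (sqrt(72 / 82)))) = -5832 * sqrt(41) / 349525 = -0.11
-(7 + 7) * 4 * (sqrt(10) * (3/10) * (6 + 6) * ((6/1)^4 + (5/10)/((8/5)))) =-1306683 * sqrt(10)/5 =-826418.89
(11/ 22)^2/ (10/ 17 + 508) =17/ 34584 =0.00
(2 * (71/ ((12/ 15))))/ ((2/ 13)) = 4615/ 4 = 1153.75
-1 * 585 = -585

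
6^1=6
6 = 6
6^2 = 36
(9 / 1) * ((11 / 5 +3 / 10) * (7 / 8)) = 315 / 16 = 19.69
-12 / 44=-3 / 11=-0.27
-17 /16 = -1.06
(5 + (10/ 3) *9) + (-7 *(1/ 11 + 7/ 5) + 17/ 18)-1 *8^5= -32415067/ 990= -32742.49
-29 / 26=-1.12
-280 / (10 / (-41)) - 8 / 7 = 1146.86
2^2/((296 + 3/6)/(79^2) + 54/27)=49928/25557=1.95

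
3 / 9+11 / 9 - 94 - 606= -6286 / 9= -698.44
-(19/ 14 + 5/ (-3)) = 13/ 42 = 0.31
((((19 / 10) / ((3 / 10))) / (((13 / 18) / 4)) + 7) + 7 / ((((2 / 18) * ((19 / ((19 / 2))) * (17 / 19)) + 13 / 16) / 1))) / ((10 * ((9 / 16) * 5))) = 1.74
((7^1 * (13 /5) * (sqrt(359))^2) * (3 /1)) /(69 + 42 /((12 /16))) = 98007 /625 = 156.81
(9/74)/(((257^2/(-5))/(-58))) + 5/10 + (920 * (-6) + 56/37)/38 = -144.72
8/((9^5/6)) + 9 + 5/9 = 188098/19683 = 9.56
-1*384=-384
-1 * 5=-5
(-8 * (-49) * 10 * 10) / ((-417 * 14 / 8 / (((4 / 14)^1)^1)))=-6400 / 417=-15.35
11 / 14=0.79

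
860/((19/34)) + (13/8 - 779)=115759/152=761.57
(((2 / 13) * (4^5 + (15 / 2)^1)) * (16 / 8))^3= 70240512376 / 2197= 31971102.58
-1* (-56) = 56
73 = 73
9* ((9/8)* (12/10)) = 243/20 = 12.15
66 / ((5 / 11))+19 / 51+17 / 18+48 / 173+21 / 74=720207548 / 4896765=147.08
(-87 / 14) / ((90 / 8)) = -58 / 105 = -0.55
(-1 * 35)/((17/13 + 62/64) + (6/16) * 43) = -2912/1531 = -1.90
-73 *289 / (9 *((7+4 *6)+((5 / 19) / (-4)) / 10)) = -3206744 / 42399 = -75.63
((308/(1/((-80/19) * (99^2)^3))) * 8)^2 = 34441631527108152557738597607014400/361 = 95406181515535048636395010000000.00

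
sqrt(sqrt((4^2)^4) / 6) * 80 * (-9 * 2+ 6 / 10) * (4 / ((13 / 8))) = -118784 * sqrt(6) / 13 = -22381.55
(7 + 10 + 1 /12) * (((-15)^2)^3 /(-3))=-259453125 /4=-64863281.25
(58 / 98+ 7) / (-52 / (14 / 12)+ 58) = 186 / 329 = 0.57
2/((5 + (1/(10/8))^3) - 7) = -125/93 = -1.34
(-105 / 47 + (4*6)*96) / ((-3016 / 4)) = -108183 / 35438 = -3.05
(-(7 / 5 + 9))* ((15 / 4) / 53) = -39 / 53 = -0.74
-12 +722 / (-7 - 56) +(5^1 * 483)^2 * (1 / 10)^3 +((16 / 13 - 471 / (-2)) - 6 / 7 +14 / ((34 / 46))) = 3376928687 / 556920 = 6063.58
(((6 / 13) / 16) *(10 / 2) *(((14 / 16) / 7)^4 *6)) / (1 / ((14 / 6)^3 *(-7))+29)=108045 / 14824669184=0.00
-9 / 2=-4.50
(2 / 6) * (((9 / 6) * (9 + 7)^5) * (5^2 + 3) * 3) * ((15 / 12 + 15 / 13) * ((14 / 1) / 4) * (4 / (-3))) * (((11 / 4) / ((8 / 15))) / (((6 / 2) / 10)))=-110387200000 / 13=-8491323076.92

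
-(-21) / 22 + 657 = 14475 / 22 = 657.95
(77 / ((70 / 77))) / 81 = 847 / 810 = 1.05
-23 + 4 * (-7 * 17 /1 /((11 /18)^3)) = -2806645 /1331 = -2108.67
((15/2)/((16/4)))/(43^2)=15/14792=0.00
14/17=0.82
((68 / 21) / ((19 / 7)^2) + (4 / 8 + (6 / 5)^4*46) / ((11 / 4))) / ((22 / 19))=131441381 / 4310625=30.49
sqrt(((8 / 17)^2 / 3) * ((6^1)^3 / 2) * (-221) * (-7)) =48 * sqrt(1547) / 17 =111.05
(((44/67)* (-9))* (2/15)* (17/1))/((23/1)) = -0.58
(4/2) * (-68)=-136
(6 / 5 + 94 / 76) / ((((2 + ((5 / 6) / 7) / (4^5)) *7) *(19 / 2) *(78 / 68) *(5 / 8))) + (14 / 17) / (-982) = 0.02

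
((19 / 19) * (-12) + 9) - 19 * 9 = -174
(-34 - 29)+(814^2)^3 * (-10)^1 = -2909018139426847423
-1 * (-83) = 83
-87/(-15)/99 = 29/495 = 0.06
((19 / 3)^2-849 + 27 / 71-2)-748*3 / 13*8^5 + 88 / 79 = -3712469367241 / 656253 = -5657070.32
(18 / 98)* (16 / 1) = 144 / 49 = 2.94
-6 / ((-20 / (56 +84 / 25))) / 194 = 1113 / 12125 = 0.09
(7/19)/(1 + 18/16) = 56/323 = 0.17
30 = 30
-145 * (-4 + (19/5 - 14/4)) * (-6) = -3219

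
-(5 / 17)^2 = -25 / 289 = -0.09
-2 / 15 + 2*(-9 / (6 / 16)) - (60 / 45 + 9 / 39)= -9691 / 195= -49.70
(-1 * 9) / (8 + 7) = -3 / 5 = -0.60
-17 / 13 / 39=-17 / 507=-0.03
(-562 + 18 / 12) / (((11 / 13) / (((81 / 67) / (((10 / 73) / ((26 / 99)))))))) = -124467993 / 81070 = -1535.32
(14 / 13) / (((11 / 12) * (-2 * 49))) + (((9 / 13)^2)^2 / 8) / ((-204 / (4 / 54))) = -7177245 / 598181584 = -0.01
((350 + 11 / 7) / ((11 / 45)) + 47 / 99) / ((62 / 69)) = 11465891 / 7161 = 1601.16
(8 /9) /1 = 0.89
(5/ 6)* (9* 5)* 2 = 75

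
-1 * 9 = -9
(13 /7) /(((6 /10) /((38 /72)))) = 1235 /756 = 1.63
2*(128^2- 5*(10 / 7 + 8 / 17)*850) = 116376 / 7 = 16625.14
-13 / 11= -1.18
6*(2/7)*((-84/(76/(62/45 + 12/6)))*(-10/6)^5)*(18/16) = 92.59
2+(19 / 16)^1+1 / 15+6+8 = 4141 / 240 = 17.25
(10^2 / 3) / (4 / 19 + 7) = 4.62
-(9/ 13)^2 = -81/ 169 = -0.48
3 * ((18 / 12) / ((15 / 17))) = 51 / 10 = 5.10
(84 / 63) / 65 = 4 / 195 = 0.02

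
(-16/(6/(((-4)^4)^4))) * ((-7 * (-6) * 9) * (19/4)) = -20564303413248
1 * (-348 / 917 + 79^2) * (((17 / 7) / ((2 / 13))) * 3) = 3794116287 / 12838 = 295537.96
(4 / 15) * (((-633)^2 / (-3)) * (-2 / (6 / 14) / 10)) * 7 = 8726116 / 75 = 116348.21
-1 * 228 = -228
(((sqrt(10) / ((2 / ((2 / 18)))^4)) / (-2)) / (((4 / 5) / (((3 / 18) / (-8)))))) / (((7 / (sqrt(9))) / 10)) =25 * sqrt(10) / 47029248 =0.00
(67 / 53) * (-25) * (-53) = 1675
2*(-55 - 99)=-308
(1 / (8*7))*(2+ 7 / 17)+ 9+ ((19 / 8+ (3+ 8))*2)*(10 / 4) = 36137 / 476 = 75.92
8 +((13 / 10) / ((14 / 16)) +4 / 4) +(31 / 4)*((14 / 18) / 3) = 47231 / 3780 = 12.49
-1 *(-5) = 5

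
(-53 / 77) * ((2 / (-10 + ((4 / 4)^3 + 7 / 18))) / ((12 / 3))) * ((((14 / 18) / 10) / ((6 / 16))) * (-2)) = -0.02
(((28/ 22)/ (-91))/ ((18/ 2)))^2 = 4/ 1656369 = 0.00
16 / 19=0.84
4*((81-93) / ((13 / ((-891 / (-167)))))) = -42768 / 2171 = -19.70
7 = 7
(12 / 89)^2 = 144 / 7921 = 0.02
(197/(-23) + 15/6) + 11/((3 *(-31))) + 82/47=-892495/201066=-4.44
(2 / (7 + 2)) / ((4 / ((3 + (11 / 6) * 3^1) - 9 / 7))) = 101 / 252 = 0.40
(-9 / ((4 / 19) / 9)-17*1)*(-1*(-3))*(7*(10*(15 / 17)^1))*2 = -148883.82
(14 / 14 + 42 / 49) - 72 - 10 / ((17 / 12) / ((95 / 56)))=-1396 / 17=-82.12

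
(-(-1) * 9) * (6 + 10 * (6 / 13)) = 1242 / 13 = 95.54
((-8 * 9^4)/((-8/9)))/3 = 19683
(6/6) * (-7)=-7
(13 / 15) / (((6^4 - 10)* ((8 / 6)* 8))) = 13 / 205760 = 0.00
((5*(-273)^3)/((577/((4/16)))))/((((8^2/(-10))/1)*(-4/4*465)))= -33910695/2289536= -14.81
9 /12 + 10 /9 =67 /36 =1.86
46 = 46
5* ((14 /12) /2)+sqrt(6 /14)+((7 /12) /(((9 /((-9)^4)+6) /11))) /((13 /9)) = sqrt(21) /7+178273 /48750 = 4.31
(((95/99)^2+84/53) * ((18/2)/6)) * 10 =6508045/173151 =37.59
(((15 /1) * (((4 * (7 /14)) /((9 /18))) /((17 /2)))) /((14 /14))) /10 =12 /17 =0.71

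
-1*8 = -8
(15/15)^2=1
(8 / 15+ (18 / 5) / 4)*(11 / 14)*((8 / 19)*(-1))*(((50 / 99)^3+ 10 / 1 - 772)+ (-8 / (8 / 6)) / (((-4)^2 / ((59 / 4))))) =1024583090777 / 2815631280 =363.89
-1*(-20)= 20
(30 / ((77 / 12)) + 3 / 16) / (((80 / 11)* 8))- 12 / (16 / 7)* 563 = -211862169 / 71680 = -2955.67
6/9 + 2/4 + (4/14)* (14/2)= 3.17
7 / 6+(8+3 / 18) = 28 / 3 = 9.33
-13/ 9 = -1.44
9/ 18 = 1/ 2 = 0.50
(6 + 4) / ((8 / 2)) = 5 / 2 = 2.50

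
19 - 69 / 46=35 / 2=17.50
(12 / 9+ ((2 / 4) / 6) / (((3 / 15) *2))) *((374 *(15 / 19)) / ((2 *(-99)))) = -3145 / 1368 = -2.30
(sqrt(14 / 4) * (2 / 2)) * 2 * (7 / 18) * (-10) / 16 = -35 * sqrt(14) / 144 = -0.91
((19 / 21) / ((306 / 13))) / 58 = 247 / 372708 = 0.00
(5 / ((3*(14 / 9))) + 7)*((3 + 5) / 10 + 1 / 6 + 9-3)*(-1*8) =-47234 / 105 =-449.85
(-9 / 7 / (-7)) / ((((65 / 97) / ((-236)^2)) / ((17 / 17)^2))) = 48622608 / 3185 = 15266.12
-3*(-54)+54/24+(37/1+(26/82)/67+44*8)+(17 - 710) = -1535521/10988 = -139.75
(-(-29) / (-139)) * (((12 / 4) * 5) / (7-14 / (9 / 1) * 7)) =783 / 973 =0.80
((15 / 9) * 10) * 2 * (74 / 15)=1480 / 9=164.44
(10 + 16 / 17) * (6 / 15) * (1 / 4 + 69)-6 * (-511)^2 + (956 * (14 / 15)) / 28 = -399429721 / 255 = -1566391.06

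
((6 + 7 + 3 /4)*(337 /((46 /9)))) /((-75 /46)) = -11121 /20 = -556.05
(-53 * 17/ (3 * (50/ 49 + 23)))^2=1949134201/ 12467961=156.33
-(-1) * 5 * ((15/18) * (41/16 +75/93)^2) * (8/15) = 1551245/61504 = 25.22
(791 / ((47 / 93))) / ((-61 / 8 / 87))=-51199848 / 2867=-17858.34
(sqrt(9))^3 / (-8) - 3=-51 / 8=-6.38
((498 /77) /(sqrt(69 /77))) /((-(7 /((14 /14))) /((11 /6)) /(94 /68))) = -3901 * sqrt(5313) /114954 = -2.47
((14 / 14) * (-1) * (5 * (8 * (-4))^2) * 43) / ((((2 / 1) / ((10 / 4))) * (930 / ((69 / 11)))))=-632960 / 341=-1856.19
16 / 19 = 0.84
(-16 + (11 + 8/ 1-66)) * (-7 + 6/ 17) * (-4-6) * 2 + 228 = -8147.29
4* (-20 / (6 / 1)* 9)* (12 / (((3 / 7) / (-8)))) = 26880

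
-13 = -13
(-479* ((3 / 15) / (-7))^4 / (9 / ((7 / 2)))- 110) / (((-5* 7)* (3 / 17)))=7215870643 / 405168750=17.81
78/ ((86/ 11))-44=-1463/ 43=-34.02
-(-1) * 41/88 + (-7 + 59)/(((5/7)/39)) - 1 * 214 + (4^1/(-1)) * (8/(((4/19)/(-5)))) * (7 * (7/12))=7562279/1320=5729.00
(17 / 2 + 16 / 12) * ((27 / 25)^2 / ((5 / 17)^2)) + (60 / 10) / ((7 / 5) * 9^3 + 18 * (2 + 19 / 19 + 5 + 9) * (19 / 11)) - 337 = -181418089157 / 887531250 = -204.41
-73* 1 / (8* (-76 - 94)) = 73 / 1360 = 0.05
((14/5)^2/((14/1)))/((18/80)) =112/45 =2.49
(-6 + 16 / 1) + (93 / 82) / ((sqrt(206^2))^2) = 34797613 / 3479752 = 10.00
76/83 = 0.92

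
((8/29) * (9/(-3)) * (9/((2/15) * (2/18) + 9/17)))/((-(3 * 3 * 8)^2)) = 765/289768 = 0.00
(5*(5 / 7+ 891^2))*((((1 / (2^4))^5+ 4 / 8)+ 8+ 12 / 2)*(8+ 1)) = 950548553659305 / 1835008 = 518007852.64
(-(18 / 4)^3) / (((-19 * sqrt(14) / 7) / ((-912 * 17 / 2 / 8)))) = -8694.44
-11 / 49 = -0.22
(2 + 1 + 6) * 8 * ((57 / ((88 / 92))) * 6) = 283176 / 11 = 25743.27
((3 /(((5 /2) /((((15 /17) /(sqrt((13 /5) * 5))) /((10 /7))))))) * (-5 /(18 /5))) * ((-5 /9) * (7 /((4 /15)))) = 6125 * sqrt(13) /5304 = 4.16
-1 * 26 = -26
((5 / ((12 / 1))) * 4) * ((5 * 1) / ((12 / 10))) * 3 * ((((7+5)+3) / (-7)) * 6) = -267.86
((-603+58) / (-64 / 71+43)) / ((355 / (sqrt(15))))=-109* sqrt(15) / 2989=-0.14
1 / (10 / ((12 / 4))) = 3 / 10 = 0.30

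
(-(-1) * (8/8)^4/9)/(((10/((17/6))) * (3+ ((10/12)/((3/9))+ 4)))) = 17/5130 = 0.00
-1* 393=-393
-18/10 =-9/5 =-1.80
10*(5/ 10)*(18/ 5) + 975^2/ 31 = 951183/ 31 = 30683.32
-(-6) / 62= 3 / 31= 0.10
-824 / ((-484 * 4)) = 103 / 242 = 0.43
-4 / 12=-1 / 3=-0.33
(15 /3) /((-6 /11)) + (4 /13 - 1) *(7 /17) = -12533 /1326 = -9.45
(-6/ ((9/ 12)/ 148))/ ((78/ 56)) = -33152/ 39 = -850.05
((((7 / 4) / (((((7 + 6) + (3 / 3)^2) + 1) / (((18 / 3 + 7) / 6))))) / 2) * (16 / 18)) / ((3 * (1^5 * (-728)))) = -1 / 19440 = -0.00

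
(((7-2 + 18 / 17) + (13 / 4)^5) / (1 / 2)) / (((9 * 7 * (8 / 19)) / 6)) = 5806267 / 34816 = 166.77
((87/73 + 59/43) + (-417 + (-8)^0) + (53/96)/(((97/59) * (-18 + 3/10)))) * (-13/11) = 235666171039/482301072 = 488.63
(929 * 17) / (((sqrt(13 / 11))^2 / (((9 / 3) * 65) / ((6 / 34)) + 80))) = 205861755 / 13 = 15835519.62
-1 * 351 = -351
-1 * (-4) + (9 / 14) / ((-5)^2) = 1409 / 350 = 4.03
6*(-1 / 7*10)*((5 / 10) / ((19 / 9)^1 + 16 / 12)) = -270 / 217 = -1.24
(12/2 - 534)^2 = 278784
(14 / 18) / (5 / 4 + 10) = 28 / 405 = 0.07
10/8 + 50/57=485/228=2.13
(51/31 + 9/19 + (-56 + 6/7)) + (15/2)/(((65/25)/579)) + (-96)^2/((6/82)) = 13675159703/107198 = 127569.17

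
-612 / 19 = -32.21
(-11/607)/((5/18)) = -198/3035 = -0.07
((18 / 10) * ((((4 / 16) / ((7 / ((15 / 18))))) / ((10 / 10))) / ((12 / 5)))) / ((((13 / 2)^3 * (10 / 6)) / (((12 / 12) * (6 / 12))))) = 3 / 123032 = 0.00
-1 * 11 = -11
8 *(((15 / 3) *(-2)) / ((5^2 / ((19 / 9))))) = -304 / 45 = -6.76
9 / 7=1.29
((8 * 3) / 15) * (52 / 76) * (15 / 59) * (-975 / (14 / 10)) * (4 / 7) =-6084000 / 54929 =-110.76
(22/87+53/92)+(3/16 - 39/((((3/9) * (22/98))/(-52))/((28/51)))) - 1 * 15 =88998111317/5986992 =14865.25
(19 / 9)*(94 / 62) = 893 / 279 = 3.20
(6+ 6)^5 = 248832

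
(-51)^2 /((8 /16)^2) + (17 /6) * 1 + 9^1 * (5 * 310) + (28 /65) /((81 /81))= 9499333 /390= 24357.26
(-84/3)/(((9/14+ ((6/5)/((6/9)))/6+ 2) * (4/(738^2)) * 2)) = -66718890/103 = -647756.21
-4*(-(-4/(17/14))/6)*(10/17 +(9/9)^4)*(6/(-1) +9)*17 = -3024/17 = -177.88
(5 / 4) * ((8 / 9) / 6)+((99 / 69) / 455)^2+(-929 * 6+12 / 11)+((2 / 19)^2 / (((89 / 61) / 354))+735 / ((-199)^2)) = -5570.02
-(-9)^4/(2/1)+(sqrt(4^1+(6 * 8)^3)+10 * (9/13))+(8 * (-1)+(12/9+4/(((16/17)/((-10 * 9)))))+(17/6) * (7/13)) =-285575/78+2 * sqrt(27649) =-3328.66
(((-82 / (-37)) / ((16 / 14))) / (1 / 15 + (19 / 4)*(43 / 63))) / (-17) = -90405 / 2622301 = -0.03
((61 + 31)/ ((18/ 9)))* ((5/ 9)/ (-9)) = -230/ 81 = -2.84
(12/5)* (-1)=-12/5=-2.40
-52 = -52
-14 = -14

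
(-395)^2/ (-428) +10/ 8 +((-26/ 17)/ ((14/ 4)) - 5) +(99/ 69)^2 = -4939637303/ 13471514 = -366.67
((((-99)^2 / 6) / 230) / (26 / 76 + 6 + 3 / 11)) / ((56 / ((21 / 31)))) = 2048409 / 157715600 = 0.01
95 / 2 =47.50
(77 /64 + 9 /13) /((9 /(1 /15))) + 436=48973097 /112320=436.01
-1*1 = -1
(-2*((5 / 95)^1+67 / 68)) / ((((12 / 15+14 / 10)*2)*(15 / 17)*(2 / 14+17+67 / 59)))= -184611 / 6310964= -0.03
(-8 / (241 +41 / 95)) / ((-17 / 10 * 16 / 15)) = 7125 / 389912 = 0.02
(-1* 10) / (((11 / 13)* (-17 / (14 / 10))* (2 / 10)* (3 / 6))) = 1820 / 187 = 9.73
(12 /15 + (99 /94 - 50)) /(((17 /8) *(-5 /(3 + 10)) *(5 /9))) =10590372 /99875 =106.04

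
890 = 890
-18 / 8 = -9 / 4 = -2.25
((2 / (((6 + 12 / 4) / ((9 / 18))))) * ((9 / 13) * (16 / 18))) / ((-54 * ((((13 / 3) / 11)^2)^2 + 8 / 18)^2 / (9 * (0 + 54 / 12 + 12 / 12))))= -1145962577826 / 4013522184997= -0.29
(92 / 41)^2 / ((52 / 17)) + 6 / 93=1158838 / 677443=1.71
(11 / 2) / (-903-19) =-11 / 1844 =-0.01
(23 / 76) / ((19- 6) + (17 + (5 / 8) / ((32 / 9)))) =1472 / 146775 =0.01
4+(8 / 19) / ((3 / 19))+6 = 38 / 3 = 12.67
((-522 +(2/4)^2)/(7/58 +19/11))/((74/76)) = -12649307/43623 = -289.97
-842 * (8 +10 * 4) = -40416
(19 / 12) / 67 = 19 / 804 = 0.02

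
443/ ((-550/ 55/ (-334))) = 73981/ 5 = 14796.20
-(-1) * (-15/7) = -15/7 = -2.14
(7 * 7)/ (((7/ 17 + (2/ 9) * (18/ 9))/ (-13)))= -97461/ 131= -743.98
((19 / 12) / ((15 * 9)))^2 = 361 / 2624400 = 0.00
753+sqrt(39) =759.24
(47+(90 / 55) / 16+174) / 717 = 19457 / 63096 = 0.31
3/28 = 0.11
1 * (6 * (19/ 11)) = 114/ 11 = 10.36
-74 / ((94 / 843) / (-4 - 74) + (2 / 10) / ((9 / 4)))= -846.11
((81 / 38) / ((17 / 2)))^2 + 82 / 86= 4559612 / 4486147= 1.02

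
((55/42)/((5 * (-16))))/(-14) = 11/9408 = 0.00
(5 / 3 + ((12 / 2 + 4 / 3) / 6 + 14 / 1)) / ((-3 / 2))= -304 / 27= -11.26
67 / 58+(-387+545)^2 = 24965.16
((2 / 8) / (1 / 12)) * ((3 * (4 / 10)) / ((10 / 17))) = 153 / 25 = 6.12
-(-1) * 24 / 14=12 / 7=1.71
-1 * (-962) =962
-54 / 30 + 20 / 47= -323 / 235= -1.37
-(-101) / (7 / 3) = 303 / 7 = 43.29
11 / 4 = 2.75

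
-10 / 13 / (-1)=10 / 13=0.77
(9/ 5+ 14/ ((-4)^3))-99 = -97.42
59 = 59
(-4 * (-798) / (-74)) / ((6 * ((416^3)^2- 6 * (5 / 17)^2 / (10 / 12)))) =-2023 / 1458397643698146506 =-0.00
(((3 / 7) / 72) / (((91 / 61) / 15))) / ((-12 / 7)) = -305 / 8736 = -0.03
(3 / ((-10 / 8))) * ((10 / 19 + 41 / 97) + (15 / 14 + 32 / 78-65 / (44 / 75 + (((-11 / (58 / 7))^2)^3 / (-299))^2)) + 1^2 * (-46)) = 370.32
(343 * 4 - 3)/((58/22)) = 15059/29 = 519.28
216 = 216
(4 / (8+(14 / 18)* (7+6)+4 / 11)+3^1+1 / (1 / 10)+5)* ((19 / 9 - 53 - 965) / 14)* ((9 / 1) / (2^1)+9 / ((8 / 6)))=-761566185 / 51212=-14870.85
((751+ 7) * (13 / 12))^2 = 24275329 / 36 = 674314.69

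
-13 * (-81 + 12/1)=897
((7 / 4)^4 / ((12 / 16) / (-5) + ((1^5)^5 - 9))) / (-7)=1715 / 10432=0.16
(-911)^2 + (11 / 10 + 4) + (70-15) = 8299811 / 10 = 829981.10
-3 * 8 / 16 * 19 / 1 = -57 / 2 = -28.50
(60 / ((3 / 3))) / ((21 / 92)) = 1840 / 7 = 262.86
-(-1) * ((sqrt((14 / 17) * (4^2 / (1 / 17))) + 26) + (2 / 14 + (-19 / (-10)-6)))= 4 * sqrt(14) + 1543 / 70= 37.01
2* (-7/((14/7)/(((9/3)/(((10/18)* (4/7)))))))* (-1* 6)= 3969/10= 396.90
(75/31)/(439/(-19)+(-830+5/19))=-1425/502324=-0.00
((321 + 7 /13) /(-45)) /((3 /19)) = -15884 /351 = -45.25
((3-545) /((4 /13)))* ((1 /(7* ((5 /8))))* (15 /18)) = -7046 /21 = -335.52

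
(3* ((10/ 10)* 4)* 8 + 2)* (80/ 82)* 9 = 35280/ 41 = 860.49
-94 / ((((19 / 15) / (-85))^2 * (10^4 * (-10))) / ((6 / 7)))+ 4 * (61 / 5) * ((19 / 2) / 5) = 96.35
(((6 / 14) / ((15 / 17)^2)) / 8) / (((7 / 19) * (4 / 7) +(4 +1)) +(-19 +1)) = -5491 / 1020600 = -0.01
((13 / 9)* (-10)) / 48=-65 / 216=-0.30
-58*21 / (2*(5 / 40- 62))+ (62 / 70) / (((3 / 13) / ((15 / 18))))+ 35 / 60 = 188831 / 13860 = 13.62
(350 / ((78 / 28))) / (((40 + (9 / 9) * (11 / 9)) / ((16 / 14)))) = 2400 / 689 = 3.48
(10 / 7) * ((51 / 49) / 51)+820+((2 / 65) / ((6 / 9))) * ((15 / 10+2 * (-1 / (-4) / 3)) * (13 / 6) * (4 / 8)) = 3375583 / 4116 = 820.11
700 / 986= 350 / 493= 0.71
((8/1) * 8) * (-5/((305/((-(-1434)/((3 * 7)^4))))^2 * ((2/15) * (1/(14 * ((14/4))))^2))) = -7311488/2170991403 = -0.00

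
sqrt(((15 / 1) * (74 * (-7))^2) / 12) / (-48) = -259 * sqrt(5) / 48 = -12.07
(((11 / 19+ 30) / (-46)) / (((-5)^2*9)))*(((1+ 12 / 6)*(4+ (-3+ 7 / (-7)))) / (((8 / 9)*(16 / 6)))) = 0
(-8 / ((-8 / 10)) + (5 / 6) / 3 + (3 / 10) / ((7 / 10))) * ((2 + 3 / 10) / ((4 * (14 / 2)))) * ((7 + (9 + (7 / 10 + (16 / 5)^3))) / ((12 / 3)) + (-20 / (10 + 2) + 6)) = 1554483727 / 105840000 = 14.69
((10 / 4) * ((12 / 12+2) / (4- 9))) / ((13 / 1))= -3 / 26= -0.12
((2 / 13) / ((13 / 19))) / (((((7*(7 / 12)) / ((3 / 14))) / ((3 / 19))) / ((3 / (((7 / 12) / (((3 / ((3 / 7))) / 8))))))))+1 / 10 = 62827 / 579670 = 0.11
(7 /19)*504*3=10584 /19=557.05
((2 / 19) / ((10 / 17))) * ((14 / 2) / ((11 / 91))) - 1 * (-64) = 77709 / 1045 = 74.36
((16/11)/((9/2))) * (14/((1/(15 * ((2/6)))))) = 2240/99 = 22.63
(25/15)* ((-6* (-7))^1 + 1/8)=70.21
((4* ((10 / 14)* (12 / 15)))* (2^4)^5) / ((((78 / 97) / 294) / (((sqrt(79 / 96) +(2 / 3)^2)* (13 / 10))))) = 22783459328 / 45 +711983104* sqrt(474) / 15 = 1539697054.89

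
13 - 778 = -765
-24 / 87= -8 / 29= -0.28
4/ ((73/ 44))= 176/ 73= 2.41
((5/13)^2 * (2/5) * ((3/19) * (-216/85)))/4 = -324/54587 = -0.01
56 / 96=7 / 12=0.58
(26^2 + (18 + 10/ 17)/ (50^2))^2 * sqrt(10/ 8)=51589441091241 * sqrt(5)/ 225781250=510925.94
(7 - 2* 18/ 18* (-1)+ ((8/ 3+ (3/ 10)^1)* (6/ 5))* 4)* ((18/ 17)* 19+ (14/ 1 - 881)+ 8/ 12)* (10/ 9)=-50148434/ 2295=-21851.17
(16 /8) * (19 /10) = 19 /5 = 3.80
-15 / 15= -1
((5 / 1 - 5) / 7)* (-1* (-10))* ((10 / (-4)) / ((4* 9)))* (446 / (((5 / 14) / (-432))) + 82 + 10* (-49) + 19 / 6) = 0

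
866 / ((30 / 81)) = 2338.20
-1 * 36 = -36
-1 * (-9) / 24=0.38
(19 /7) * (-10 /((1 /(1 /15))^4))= -0.00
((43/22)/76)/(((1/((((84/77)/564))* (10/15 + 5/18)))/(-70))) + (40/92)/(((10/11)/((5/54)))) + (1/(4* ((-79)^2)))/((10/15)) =68771294917/1675107192132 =0.04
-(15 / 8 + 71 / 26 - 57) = 5449 / 104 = 52.39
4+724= 728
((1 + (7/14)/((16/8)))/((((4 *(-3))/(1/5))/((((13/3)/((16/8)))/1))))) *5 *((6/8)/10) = -13/768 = -0.02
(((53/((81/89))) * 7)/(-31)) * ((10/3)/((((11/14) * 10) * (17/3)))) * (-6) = 924532/156519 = 5.91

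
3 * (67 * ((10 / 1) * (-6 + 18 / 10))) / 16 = -4221 / 8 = -527.62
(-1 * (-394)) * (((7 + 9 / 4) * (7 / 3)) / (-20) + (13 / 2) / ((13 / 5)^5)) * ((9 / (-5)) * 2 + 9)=-12450536127 / 5712200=-2179.64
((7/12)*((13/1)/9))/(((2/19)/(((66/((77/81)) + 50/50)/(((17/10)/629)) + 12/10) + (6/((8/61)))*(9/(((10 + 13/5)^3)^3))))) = 74541603704325338260147/357344323585230240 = 208598.82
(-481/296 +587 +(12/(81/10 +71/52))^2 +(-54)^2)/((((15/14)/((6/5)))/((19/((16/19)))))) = 88520.36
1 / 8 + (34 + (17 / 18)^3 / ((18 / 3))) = 1199015 / 34992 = 34.27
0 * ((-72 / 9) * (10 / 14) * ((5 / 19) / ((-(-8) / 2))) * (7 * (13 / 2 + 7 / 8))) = 0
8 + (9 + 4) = 21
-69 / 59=-1.17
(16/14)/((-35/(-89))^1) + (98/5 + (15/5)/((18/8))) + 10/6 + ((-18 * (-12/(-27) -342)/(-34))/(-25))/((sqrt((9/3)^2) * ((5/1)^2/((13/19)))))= 758868263/29675625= 25.57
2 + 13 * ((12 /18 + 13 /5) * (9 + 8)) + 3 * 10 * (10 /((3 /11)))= 27359 /15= 1823.93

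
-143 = -143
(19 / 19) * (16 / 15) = 16 / 15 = 1.07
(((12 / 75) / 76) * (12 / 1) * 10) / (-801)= -8 / 25365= -0.00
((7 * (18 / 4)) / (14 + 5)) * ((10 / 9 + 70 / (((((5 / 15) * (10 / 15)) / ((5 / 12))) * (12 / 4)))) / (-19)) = -595 / 152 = -3.91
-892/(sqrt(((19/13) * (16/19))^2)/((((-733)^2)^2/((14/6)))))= -89665905229433.46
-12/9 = -4/3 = -1.33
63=63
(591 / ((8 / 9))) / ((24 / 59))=104607 / 64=1634.48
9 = 9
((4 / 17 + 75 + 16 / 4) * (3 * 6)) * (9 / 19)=218214 / 323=675.59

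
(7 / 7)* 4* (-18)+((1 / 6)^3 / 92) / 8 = -11446271 / 158976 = -72.00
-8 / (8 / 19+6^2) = -38 / 173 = -0.22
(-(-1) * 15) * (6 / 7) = 90 / 7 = 12.86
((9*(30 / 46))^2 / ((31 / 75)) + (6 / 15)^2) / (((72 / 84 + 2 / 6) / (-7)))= -5032908237 / 10249375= -491.05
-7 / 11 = -0.64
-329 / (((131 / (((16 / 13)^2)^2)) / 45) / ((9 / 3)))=-2910781440 / 3741491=-777.97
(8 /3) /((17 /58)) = 464 /51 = 9.10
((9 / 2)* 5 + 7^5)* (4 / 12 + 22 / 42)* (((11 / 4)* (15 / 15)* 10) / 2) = 5553735 / 28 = 198347.68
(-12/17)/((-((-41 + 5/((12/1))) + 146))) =144/21505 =0.01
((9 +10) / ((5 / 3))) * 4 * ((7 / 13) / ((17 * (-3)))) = -532 / 1105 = -0.48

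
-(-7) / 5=7 / 5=1.40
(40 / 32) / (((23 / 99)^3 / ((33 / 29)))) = 160099335 / 1411372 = 113.44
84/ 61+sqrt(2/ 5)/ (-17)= 84/ 61 -sqrt(10)/ 85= 1.34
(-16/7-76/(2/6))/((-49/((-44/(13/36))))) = -196416/343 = -572.64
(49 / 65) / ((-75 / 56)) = -0.56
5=5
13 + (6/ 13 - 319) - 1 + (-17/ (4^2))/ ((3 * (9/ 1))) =-1721741/ 5616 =-306.58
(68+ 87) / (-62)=-5 / 2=-2.50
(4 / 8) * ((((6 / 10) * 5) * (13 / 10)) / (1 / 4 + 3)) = 3 / 5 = 0.60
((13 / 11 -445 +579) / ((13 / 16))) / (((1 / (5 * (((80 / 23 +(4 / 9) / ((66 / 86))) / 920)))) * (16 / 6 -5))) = -6340568 / 4032567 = -1.57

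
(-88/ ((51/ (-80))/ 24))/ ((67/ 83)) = 4674560/ 1139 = 4104.09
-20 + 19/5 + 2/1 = -71/5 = -14.20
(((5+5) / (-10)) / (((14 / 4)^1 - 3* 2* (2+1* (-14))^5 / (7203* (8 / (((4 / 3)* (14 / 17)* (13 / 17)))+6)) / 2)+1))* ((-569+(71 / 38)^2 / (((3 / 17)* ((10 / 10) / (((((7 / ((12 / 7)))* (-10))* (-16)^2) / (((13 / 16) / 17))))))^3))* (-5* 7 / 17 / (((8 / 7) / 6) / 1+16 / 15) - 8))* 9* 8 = -73668548809624948369658555136375452 / 178495588066653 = -412719157977820596512.24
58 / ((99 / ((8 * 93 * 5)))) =71920 / 33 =2179.39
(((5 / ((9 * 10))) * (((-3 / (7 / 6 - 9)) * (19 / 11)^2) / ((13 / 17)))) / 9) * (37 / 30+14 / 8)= 1098523 / 39922740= 0.03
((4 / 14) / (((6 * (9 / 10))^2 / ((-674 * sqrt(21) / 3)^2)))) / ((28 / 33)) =62462950 / 5103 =12240.44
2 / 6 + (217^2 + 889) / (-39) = -47965 / 39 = -1229.87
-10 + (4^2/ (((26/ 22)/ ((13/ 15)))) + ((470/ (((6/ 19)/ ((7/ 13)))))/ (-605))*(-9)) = 322193/ 23595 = 13.66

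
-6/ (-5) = 6/ 5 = 1.20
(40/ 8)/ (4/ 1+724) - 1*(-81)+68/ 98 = 416347/ 5096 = 81.70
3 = 3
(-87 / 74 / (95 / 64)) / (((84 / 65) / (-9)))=27144 / 4921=5.52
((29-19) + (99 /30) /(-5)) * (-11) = -5137 /50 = -102.74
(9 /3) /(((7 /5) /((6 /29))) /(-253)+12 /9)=22770 /9917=2.30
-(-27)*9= 243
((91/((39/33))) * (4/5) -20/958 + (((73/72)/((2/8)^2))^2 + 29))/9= 68623717/1745955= 39.30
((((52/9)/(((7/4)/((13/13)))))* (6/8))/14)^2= 676/21609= 0.03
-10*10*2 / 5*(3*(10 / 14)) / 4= -150 / 7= -21.43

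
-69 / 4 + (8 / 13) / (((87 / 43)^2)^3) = -388760418687505 / 22548562452468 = -17.24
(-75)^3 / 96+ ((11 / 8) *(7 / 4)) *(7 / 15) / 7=-1054649 / 240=-4394.37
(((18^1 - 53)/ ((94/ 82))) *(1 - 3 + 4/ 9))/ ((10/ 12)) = 8036/ 141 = 56.99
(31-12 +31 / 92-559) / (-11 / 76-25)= 943331 / 43953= 21.46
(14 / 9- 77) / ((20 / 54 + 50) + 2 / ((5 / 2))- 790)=10185 / 99742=0.10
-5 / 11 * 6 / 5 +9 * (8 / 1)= 786 / 11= 71.45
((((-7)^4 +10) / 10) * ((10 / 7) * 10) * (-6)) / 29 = -144660 / 203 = -712.61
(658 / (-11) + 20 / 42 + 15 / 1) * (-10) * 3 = 102430 / 77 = 1330.26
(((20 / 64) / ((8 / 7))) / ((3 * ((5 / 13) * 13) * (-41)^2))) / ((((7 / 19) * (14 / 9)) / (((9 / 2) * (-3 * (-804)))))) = 0.21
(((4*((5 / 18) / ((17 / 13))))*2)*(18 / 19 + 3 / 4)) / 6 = 2795 / 5814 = 0.48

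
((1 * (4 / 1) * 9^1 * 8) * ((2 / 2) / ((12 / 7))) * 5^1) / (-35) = -24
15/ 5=3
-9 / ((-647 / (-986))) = -8874 / 647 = -13.72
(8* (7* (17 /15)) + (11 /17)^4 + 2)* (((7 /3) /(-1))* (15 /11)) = -208.86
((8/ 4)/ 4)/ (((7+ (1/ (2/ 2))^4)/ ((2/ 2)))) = 1/ 16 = 0.06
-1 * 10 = -10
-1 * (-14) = 14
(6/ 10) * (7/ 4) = 21/ 20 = 1.05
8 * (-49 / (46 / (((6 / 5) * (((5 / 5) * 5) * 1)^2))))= -255.65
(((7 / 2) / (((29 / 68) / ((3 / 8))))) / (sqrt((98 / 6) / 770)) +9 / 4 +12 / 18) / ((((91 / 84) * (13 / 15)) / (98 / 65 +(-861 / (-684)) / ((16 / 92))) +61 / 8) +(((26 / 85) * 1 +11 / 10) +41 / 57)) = 58609755050 / 198084945637 +256208357790 * sqrt(2310) / 5744463423473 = 2.44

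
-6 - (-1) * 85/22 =-47/22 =-2.14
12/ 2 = 6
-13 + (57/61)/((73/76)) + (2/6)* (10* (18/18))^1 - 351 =-4805150/13359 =-359.69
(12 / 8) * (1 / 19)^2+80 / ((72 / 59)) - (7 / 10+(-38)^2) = -22404134 / 16245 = -1379.14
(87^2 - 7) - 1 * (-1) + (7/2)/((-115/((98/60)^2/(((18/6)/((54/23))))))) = 2000396693/264500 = 7562.94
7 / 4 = 1.75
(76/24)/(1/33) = 209/2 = 104.50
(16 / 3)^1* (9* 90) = 4320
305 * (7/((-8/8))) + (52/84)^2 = -941366/441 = -2134.62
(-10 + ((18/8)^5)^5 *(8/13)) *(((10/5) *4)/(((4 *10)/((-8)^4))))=717897969395979102577609/2233382993920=321439704408.22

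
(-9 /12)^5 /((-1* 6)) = 81 /2048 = 0.04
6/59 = 0.10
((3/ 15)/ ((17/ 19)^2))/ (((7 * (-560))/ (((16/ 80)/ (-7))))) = 361/ 198254000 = 0.00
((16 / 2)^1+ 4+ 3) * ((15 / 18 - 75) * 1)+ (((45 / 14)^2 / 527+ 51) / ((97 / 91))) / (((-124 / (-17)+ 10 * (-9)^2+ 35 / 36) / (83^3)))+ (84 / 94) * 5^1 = 32042056663560137 / 990844334074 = 32338.13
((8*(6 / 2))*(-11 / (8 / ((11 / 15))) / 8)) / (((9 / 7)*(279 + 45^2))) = -847 / 829440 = -0.00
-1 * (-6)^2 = -36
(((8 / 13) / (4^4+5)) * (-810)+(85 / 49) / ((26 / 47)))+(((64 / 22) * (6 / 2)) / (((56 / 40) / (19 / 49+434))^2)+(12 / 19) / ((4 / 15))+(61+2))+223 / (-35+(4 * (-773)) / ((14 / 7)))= 2239015142470463795 / 2664679966494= 840256.68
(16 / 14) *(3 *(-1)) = -24 / 7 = -3.43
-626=-626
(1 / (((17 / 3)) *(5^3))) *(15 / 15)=3 / 2125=0.00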